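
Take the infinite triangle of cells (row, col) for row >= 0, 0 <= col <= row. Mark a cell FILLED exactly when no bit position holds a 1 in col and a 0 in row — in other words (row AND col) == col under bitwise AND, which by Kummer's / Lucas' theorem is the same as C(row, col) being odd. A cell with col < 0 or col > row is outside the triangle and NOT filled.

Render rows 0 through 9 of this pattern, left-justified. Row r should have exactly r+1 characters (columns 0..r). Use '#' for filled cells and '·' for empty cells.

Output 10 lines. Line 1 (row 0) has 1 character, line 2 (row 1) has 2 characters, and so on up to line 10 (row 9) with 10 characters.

Answer: #
##
#·#
####
#···#
##··##
#·#·#·#
########
#·······#
##······##

Derivation:
r0=0: #
r1=1: ##
r2=10: #·#
r3=11: ####
r4=100: #···#
r5=101: ##··##
r6=110: #·#·#·#
r7=111: ########
r8=1000: #·······#
r9=1001: ##······##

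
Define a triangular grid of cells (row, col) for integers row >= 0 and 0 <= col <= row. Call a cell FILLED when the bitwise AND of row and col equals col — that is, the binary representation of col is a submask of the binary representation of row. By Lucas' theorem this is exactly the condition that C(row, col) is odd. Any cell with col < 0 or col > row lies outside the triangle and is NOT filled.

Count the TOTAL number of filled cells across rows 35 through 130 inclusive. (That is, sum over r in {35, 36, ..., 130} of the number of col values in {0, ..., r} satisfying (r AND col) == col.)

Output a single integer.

Answer: 1944

Derivation:
r35=100011 pc3: +8 =8
r36=100100 pc2: +4 =12
r37=100101 pc3: +8 =20
r38=100110 pc3: +8 =28
r39=100111 pc4: +16 =44
r40=101000 pc2: +4 =48
r41=101001 pc3: +8 =56
r42=101010 pc3: +8 =64
r43=101011 pc4: +16 =80
r44=101100 pc3: +8 =88
r45=101101 pc4: +16 =104
r46=101110 pc4: +16 =120
r47=101111 pc5: +32 =152
r48=110000 pc2: +4 =156
r49=110001 pc3: +8 =164
r50=110010 pc3: +8 =172
r51=110011 pc4: +16 =188
r52=110100 pc3: +8 =196
r53=110101 pc4: +16 =212
r54=110110 pc4: +16 =228
r55=110111 pc5: +32 =260
r56=111000 pc3: +8 =268
r57=111001 pc4: +16 =284
r58=111010 pc4: +16 =300
r59=111011 pc5: +32 =332
r60=111100 pc4: +16 =348
r61=111101 pc5: +32 =380
r62=111110 pc5: +32 =412
r63=111111 pc6: +64 =476
r64=1000000 pc1: +2 =478
r65=1000001 pc2: +4 =482
r66=1000010 pc2: +4 =486
r67=1000011 pc3: +8 =494
r68=1000100 pc2: +4 =498
r69=1000101 pc3: +8 =506
r70=1000110 pc3: +8 =514
r71=1000111 pc4: +16 =530
r72=1001000 pc2: +4 =534
r73=1001001 pc3: +8 =542
r74=1001010 pc3: +8 =550
r75=1001011 pc4: +16 =566
r76=1001100 pc3: +8 =574
r77=1001101 pc4: +16 =590
r78=1001110 pc4: +16 =606
r79=1001111 pc5: +32 =638
r80=1010000 pc2: +4 =642
r81=1010001 pc3: +8 =650
r82=1010010 pc3: +8 =658
r83=1010011 pc4: +16 =674
r84=1010100 pc3: +8 =682
r85=1010101 pc4: +16 =698
r86=1010110 pc4: +16 =714
r87=1010111 pc5: +32 =746
r88=1011000 pc3: +8 =754
r89=1011001 pc4: +16 =770
r90=1011010 pc4: +16 =786
r91=1011011 pc5: +32 =818
r92=1011100 pc4: +16 =834
r93=1011101 pc5: +32 =866
r94=1011110 pc5: +32 =898
r95=1011111 pc6: +64 =962
r96=1100000 pc2: +4 =966
r97=1100001 pc3: +8 =974
r98=1100010 pc3: +8 =982
r99=1100011 pc4: +16 =998
r100=1100100 pc3: +8 =1006
r101=1100101 pc4: +16 =1022
r102=1100110 pc4: +16 =1038
r103=1100111 pc5: +32 =1070
r104=1101000 pc3: +8 =1078
r105=1101001 pc4: +16 =1094
r106=1101010 pc4: +16 =1110
r107=1101011 pc5: +32 =1142
r108=1101100 pc4: +16 =1158
r109=1101101 pc5: +32 =1190
r110=1101110 pc5: +32 =1222
r111=1101111 pc6: +64 =1286
r112=1110000 pc3: +8 =1294
r113=1110001 pc4: +16 =1310
r114=1110010 pc4: +16 =1326
r115=1110011 pc5: +32 =1358
r116=1110100 pc4: +16 =1374
r117=1110101 pc5: +32 =1406
r118=1110110 pc5: +32 =1438
r119=1110111 pc6: +64 =1502
r120=1111000 pc4: +16 =1518
r121=1111001 pc5: +32 =1550
r122=1111010 pc5: +32 =1582
r123=1111011 pc6: +64 =1646
r124=1111100 pc5: +32 =1678
r125=1111101 pc6: +64 =1742
r126=1111110 pc6: +64 =1806
r127=1111111 pc7: +128 =1934
r128=10000000 pc1: +2 =1936
r129=10000001 pc2: +4 =1940
r130=10000010 pc2: +4 =1944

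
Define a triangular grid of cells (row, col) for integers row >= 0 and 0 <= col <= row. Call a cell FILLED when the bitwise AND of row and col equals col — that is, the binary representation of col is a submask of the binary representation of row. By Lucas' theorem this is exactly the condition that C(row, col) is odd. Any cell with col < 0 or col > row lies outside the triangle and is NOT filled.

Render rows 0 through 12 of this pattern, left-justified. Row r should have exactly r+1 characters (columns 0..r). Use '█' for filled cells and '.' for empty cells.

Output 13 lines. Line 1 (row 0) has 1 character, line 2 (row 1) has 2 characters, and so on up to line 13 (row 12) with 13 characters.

r0=0: █
r1=1: ██
r2=10: █.█
r3=11: ████
r4=100: █...█
r5=101: ██..██
r6=110: █.█.█.█
r7=111: ████████
r8=1000: █.......█
r9=1001: ██......██
r10=1010: █.█.....█.█
r11=1011: ████....████
r12=1100: █...█...█...█

Answer: █
██
█.█
████
█...█
██..██
█.█.█.█
████████
█.......█
██......██
█.█.....█.█
████....████
█...█...█...█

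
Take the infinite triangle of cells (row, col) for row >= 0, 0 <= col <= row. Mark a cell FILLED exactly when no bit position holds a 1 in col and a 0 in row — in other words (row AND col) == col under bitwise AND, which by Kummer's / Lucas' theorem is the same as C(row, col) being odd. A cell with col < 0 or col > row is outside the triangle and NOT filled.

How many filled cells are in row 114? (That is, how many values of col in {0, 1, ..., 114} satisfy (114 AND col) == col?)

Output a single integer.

114 in binary = 1110010
popcount(114) = number of 1-bits in 1110010 = 4
A col c satisfies (114 AND c) == c iff every set bit of c is also set in 114; each of the 4 set bits of 114 can independently be on or off in c.
count = 2^4 = 16

Answer: 16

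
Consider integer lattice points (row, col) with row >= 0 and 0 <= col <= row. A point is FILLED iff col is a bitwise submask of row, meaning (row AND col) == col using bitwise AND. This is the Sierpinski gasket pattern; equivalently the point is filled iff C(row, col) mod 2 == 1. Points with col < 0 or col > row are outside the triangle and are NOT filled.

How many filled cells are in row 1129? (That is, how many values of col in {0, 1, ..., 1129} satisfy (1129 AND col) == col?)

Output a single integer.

Answer: 32

Derivation:
1129 in binary = 10001101001
popcount(1129) = number of 1-bits in 10001101001 = 5
A col c satisfies (1129 AND c) == c iff every set bit of c is also set in 1129; each of the 5 set bits of 1129 can independently be on or off in c.
count = 2^5 = 32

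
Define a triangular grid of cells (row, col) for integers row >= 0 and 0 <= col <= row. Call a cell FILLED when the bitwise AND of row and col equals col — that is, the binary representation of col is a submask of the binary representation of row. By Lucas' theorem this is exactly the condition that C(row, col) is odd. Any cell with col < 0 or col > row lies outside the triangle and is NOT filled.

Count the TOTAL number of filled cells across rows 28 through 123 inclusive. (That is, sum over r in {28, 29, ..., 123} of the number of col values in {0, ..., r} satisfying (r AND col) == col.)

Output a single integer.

Answer: 1728

Derivation:
r28=11100 pc3: +8 =8
r29=11101 pc4: +16 =24
r30=11110 pc4: +16 =40
r31=11111 pc5: +32 =72
r32=100000 pc1: +2 =74
r33=100001 pc2: +4 =78
r34=100010 pc2: +4 =82
r35=100011 pc3: +8 =90
r36=100100 pc2: +4 =94
r37=100101 pc3: +8 =102
r38=100110 pc3: +8 =110
r39=100111 pc4: +16 =126
r40=101000 pc2: +4 =130
r41=101001 pc3: +8 =138
r42=101010 pc3: +8 =146
r43=101011 pc4: +16 =162
r44=101100 pc3: +8 =170
r45=101101 pc4: +16 =186
r46=101110 pc4: +16 =202
r47=101111 pc5: +32 =234
r48=110000 pc2: +4 =238
r49=110001 pc3: +8 =246
r50=110010 pc3: +8 =254
r51=110011 pc4: +16 =270
r52=110100 pc3: +8 =278
r53=110101 pc4: +16 =294
r54=110110 pc4: +16 =310
r55=110111 pc5: +32 =342
r56=111000 pc3: +8 =350
r57=111001 pc4: +16 =366
r58=111010 pc4: +16 =382
r59=111011 pc5: +32 =414
r60=111100 pc4: +16 =430
r61=111101 pc5: +32 =462
r62=111110 pc5: +32 =494
r63=111111 pc6: +64 =558
r64=1000000 pc1: +2 =560
r65=1000001 pc2: +4 =564
r66=1000010 pc2: +4 =568
r67=1000011 pc3: +8 =576
r68=1000100 pc2: +4 =580
r69=1000101 pc3: +8 =588
r70=1000110 pc3: +8 =596
r71=1000111 pc4: +16 =612
r72=1001000 pc2: +4 =616
r73=1001001 pc3: +8 =624
r74=1001010 pc3: +8 =632
r75=1001011 pc4: +16 =648
r76=1001100 pc3: +8 =656
r77=1001101 pc4: +16 =672
r78=1001110 pc4: +16 =688
r79=1001111 pc5: +32 =720
r80=1010000 pc2: +4 =724
r81=1010001 pc3: +8 =732
r82=1010010 pc3: +8 =740
r83=1010011 pc4: +16 =756
r84=1010100 pc3: +8 =764
r85=1010101 pc4: +16 =780
r86=1010110 pc4: +16 =796
r87=1010111 pc5: +32 =828
r88=1011000 pc3: +8 =836
r89=1011001 pc4: +16 =852
r90=1011010 pc4: +16 =868
r91=1011011 pc5: +32 =900
r92=1011100 pc4: +16 =916
r93=1011101 pc5: +32 =948
r94=1011110 pc5: +32 =980
r95=1011111 pc6: +64 =1044
r96=1100000 pc2: +4 =1048
r97=1100001 pc3: +8 =1056
r98=1100010 pc3: +8 =1064
r99=1100011 pc4: +16 =1080
r100=1100100 pc3: +8 =1088
r101=1100101 pc4: +16 =1104
r102=1100110 pc4: +16 =1120
r103=1100111 pc5: +32 =1152
r104=1101000 pc3: +8 =1160
r105=1101001 pc4: +16 =1176
r106=1101010 pc4: +16 =1192
r107=1101011 pc5: +32 =1224
r108=1101100 pc4: +16 =1240
r109=1101101 pc5: +32 =1272
r110=1101110 pc5: +32 =1304
r111=1101111 pc6: +64 =1368
r112=1110000 pc3: +8 =1376
r113=1110001 pc4: +16 =1392
r114=1110010 pc4: +16 =1408
r115=1110011 pc5: +32 =1440
r116=1110100 pc4: +16 =1456
r117=1110101 pc5: +32 =1488
r118=1110110 pc5: +32 =1520
r119=1110111 pc6: +64 =1584
r120=1111000 pc4: +16 =1600
r121=1111001 pc5: +32 =1632
r122=1111010 pc5: +32 =1664
r123=1111011 pc6: +64 =1728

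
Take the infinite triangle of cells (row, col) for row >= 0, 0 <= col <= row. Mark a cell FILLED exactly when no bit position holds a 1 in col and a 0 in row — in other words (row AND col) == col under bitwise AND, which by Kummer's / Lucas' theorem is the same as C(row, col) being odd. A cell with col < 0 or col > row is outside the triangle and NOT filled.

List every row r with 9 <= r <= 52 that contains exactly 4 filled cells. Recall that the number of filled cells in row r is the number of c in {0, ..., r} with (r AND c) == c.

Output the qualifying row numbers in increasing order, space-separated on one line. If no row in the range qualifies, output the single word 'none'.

Answer: 9 10 12 17 18 20 24 33 34 36 40 48

Derivation:
Row r has 2^popcount(r) filled cells, so we need popcount(r) = log2(4) = 2.
Scan r = 9..52 and keep those with exactly 2 one-bits:
r=9=1001 popcount=2 -> KEEP
r=10=1010 popcount=2 -> KEEP
r=11=1011 popcount=3 -> skip
r=12=1100 popcount=2 -> KEEP
r=13=1101 popcount=3 -> skip
r=14=1110 popcount=3 -> skip
r=15=1111 popcount=4 -> skip
r=16=10000 popcount=1 -> skip
r=17=10001 popcount=2 -> KEEP
r=18=10010 popcount=2 -> KEEP
r=19=10011 popcount=3 -> skip
r=20=10100 popcount=2 -> KEEP
r=21=10101 popcount=3 -> skip
r=22=10110 popcount=3 -> skip
r=23=10111 popcount=4 -> skip
r=24=11000 popcount=2 -> KEEP
r=25=11001 popcount=3 -> skip
r=26=11010 popcount=3 -> skip
r=27=11011 popcount=4 -> skip
r=28=11100 popcount=3 -> skip
r=29=11101 popcount=4 -> skip
r=30=11110 popcount=4 -> skip
r=31=11111 popcount=5 -> skip
r=32=100000 popcount=1 -> skip
r=33=100001 popcount=2 -> KEEP
r=34=100010 popcount=2 -> KEEP
r=35=100011 popcount=3 -> skip
r=36=100100 popcount=2 -> KEEP
r=37=100101 popcount=3 -> skip
r=38=100110 popcount=3 -> skip
r=39=100111 popcount=4 -> skip
r=40=101000 popcount=2 -> KEEP
r=41=101001 popcount=3 -> skip
r=42=101010 popcount=3 -> skip
r=43=101011 popcount=4 -> skip
r=44=101100 popcount=3 -> skip
r=45=101101 popcount=4 -> skip
r=46=101110 popcount=4 -> skip
r=47=101111 popcount=5 -> skip
r=48=110000 popcount=2 -> KEEP
r=49=110001 popcount=3 -> skip
r=50=110010 popcount=3 -> skip
r=51=110011 popcount=4 -> skip
r=52=110100 popcount=3 -> skip
Kept rows: 9 10 12 17 18 20 24 33 34 36 40 48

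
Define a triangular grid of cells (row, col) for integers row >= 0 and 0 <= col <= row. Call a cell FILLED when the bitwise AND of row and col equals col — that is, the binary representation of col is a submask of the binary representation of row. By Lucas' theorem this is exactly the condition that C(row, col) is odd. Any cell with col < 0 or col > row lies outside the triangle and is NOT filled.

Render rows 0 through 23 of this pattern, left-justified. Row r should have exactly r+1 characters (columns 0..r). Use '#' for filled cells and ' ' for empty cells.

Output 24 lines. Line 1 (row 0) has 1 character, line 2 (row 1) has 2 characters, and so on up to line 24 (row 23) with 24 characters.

Answer: #
##
# #
####
#   #
##  ##
# # # #
########
#       #
##      ##
# #     # #
####    ####
#   #   #   #
##  ##  ##  ##
# # # # # # # #
################
#               #
##              ##
# #             # #
####            ####
#   #           #   #
##  ##          ##  ##
# # # #         # # # #
########        ########

Derivation:
r0=0: #
r1=1: ##
r2=10: # #
r3=11: ####
r4=100: #   #
r5=101: ##  ##
r6=110: # # # #
r7=111: ########
r8=1000: #       #
r9=1001: ##      ##
r10=1010: # #     # #
r11=1011: ####    ####
r12=1100: #   #   #   #
r13=1101: ##  ##  ##  ##
r14=1110: # # # # # # # #
r15=1111: ################
r16=10000: #               #
r17=10001: ##              ##
r18=10010: # #             # #
r19=10011: ####            ####
r20=10100: #   #           #   #
r21=10101: ##  ##          ##  ##
r22=10110: # # # #         # # # #
r23=10111: ########        ########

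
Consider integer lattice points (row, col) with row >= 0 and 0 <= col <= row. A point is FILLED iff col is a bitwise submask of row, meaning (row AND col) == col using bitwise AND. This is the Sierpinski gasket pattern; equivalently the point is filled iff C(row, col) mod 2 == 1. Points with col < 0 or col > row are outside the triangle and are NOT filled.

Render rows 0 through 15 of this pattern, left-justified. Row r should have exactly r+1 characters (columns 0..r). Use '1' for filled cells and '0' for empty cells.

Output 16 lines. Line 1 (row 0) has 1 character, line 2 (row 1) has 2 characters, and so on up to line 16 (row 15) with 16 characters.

Answer: 1
11
101
1111
10001
110011
1010101
11111111
100000001
1100000011
10100000101
111100001111
1000100010001
11001100110011
101010101010101
1111111111111111

Derivation:
r0=0: 1
r1=1: 11
r2=10: 101
r3=11: 1111
r4=100: 10001
r5=101: 110011
r6=110: 1010101
r7=111: 11111111
r8=1000: 100000001
r9=1001: 1100000011
r10=1010: 10100000101
r11=1011: 111100001111
r12=1100: 1000100010001
r13=1101: 11001100110011
r14=1110: 101010101010101
r15=1111: 1111111111111111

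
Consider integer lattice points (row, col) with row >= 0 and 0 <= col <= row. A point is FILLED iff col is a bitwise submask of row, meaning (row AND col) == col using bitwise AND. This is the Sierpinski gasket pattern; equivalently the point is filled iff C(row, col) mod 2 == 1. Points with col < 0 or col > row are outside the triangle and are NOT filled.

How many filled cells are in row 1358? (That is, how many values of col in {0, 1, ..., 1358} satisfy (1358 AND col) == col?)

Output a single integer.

1358 in binary = 10101001110
popcount(1358) = number of 1-bits in 10101001110 = 6
A col c satisfies (1358 AND c) == c iff every set bit of c is also set in 1358; each of the 6 set bits of 1358 can independently be on or off in c.
count = 2^6 = 64

Answer: 64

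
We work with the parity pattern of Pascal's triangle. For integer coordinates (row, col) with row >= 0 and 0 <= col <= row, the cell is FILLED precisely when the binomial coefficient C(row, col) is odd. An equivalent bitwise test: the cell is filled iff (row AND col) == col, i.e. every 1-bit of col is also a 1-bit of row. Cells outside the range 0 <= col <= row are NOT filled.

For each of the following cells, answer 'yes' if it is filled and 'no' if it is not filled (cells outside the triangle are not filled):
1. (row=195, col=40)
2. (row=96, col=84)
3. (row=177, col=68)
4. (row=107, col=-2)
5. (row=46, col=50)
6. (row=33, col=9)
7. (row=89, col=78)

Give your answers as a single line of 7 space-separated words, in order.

Answer: no no no no no no no

Derivation:
(195,40): row=0b11000011, col=0b101000, row AND col = 0b0 = 0; 0 != 40 -> empty
(96,84): row=0b1100000, col=0b1010100, row AND col = 0b1000000 = 64; 64 != 84 -> empty
(177,68): row=0b10110001, col=0b1000100, row AND col = 0b0 = 0; 0 != 68 -> empty
(107,-2): col outside [0, 107] -> not filled
(46,50): col outside [0, 46] -> not filled
(33,9): row=0b100001, col=0b1001, row AND col = 0b1 = 1; 1 != 9 -> empty
(89,78): row=0b1011001, col=0b1001110, row AND col = 0b1001000 = 72; 72 != 78 -> empty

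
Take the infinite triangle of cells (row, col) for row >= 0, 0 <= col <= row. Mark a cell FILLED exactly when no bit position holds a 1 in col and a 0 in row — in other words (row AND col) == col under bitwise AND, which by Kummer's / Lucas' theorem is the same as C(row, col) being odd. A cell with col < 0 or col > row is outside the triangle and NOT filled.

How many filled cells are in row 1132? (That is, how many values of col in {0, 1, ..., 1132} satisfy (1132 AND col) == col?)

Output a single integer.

1132 in binary = 10001101100
popcount(1132) = number of 1-bits in 10001101100 = 5
A col c satisfies (1132 AND c) == c iff every set bit of c is also set in 1132; each of the 5 set bits of 1132 can independently be on or off in c.
count = 2^5 = 32

Answer: 32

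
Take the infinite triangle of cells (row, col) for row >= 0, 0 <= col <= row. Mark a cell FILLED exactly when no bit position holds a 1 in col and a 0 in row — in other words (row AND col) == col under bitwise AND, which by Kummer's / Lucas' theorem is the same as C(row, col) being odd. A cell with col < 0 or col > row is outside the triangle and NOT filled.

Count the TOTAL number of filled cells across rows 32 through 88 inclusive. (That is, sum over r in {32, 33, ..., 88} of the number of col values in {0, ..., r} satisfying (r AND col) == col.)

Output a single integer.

Answer: 764

Derivation:
r32=100000 pc1: +2 =2
r33=100001 pc2: +4 =6
r34=100010 pc2: +4 =10
r35=100011 pc3: +8 =18
r36=100100 pc2: +4 =22
r37=100101 pc3: +8 =30
r38=100110 pc3: +8 =38
r39=100111 pc4: +16 =54
r40=101000 pc2: +4 =58
r41=101001 pc3: +8 =66
r42=101010 pc3: +8 =74
r43=101011 pc4: +16 =90
r44=101100 pc3: +8 =98
r45=101101 pc4: +16 =114
r46=101110 pc4: +16 =130
r47=101111 pc5: +32 =162
r48=110000 pc2: +4 =166
r49=110001 pc3: +8 =174
r50=110010 pc3: +8 =182
r51=110011 pc4: +16 =198
r52=110100 pc3: +8 =206
r53=110101 pc4: +16 =222
r54=110110 pc4: +16 =238
r55=110111 pc5: +32 =270
r56=111000 pc3: +8 =278
r57=111001 pc4: +16 =294
r58=111010 pc4: +16 =310
r59=111011 pc5: +32 =342
r60=111100 pc4: +16 =358
r61=111101 pc5: +32 =390
r62=111110 pc5: +32 =422
r63=111111 pc6: +64 =486
r64=1000000 pc1: +2 =488
r65=1000001 pc2: +4 =492
r66=1000010 pc2: +4 =496
r67=1000011 pc3: +8 =504
r68=1000100 pc2: +4 =508
r69=1000101 pc3: +8 =516
r70=1000110 pc3: +8 =524
r71=1000111 pc4: +16 =540
r72=1001000 pc2: +4 =544
r73=1001001 pc3: +8 =552
r74=1001010 pc3: +8 =560
r75=1001011 pc4: +16 =576
r76=1001100 pc3: +8 =584
r77=1001101 pc4: +16 =600
r78=1001110 pc4: +16 =616
r79=1001111 pc5: +32 =648
r80=1010000 pc2: +4 =652
r81=1010001 pc3: +8 =660
r82=1010010 pc3: +8 =668
r83=1010011 pc4: +16 =684
r84=1010100 pc3: +8 =692
r85=1010101 pc4: +16 =708
r86=1010110 pc4: +16 =724
r87=1010111 pc5: +32 =756
r88=1011000 pc3: +8 =764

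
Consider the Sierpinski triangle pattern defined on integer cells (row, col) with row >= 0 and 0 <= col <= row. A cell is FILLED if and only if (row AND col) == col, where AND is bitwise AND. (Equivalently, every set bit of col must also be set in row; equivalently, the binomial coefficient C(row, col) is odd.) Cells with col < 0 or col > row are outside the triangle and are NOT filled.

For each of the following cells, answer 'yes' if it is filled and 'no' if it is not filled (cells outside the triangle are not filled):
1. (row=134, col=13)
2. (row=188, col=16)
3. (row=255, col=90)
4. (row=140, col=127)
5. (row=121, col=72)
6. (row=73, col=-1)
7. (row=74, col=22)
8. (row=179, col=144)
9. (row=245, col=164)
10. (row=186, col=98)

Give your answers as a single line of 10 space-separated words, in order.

(134,13): row=0b10000110, col=0b1101, row AND col = 0b100 = 4; 4 != 13 -> empty
(188,16): row=0b10111100, col=0b10000, row AND col = 0b10000 = 16; 16 == 16 -> filled
(255,90): row=0b11111111, col=0b1011010, row AND col = 0b1011010 = 90; 90 == 90 -> filled
(140,127): row=0b10001100, col=0b1111111, row AND col = 0b1100 = 12; 12 != 127 -> empty
(121,72): row=0b1111001, col=0b1001000, row AND col = 0b1001000 = 72; 72 == 72 -> filled
(73,-1): col outside [0, 73] -> not filled
(74,22): row=0b1001010, col=0b10110, row AND col = 0b10 = 2; 2 != 22 -> empty
(179,144): row=0b10110011, col=0b10010000, row AND col = 0b10010000 = 144; 144 == 144 -> filled
(245,164): row=0b11110101, col=0b10100100, row AND col = 0b10100100 = 164; 164 == 164 -> filled
(186,98): row=0b10111010, col=0b1100010, row AND col = 0b100010 = 34; 34 != 98 -> empty

Answer: no yes yes no yes no no yes yes no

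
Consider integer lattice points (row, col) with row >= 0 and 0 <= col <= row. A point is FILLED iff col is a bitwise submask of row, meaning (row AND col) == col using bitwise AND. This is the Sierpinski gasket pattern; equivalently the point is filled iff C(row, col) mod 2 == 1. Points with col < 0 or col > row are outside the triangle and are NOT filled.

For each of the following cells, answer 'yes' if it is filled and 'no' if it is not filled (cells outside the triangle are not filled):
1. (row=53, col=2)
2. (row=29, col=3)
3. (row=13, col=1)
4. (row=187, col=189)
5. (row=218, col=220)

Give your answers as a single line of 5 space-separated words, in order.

(53,2): row=0b110101, col=0b10, row AND col = 0b0 = 0; 0 != 2 -> empty
(29,3): row=0b11101, col=0b11, row AND col = 0b1 = 1; 1 != 3 -> empty
(13,1): row=0b1101, col=0b1, row AND col = 0b1 = 1; 1 == 1 -> filled
(187,189): col outside [0, 187] -> not filled
(218,220): col outside [0, 218] -> not filled

Answer: no no yes no no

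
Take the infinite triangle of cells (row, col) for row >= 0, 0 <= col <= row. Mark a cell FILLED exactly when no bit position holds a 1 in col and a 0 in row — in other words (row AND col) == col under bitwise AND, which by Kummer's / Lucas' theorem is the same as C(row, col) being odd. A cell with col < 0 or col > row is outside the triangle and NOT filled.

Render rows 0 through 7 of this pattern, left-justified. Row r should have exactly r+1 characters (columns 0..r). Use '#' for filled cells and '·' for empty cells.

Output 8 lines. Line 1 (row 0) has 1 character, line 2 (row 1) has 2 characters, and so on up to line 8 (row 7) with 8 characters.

Answer: #
##
#·#
####
#···#
##··##
#·#·#·#
########

Derivation:
r0=0: #
r1=1: ##
r2=10: #·#
r3=11: ####
r4=100: #···#
r5=101: ##··##
r6=110: #·#·#·#
r7=111: ########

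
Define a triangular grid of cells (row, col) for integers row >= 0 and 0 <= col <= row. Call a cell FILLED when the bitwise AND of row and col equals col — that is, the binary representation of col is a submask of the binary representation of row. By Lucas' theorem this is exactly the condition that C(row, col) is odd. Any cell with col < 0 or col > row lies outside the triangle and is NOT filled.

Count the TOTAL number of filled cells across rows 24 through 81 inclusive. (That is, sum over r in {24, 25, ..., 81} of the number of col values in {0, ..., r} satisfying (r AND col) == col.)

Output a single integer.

r24=11000 pc2: +4 =4
r25=11001 pc3: +8 =12
r26=11010 pc3: +8 =20
r27=11011 pc4: +16 =36
r28=11100 pc3: +8 =44
r29=11101 pc4: +16 =60
r30=11110 pc4: +16 =76
r31=11111 pc5: +32 =108
r32=100000 pc1: +2 =110
r33=100001 pc2: +4 =114
r34=100010 pc2: +4 =118
r35=100011 pc3: +8 =126
r36=100100 pc2: +4 =130
r37=100101 pc3: +8 =138
r38=100110 pc3: +8 =146
r39=100111 pc4: +16 =162
r40=101000 pc2: +4 =166
r41=101001 pc3: +8 =174
r42=101010 pc3: +8 =182
r43=101011 pc4: +16 =198
r44=101100 pc3: +8 =206
r45=101101 pc4: +16 =222
r46=101110 pc4: +16 =238
r47=101111 pc5: +32 =270
r48=110000 pc2: +4 =274
r49=110001 pc3: +8 =282
r50=110010 pc3: +8 =290
r51=110011 pc4: +16 =306
r52=110100 pc3: +8 =314
r53=110101 pc4: +16 =330
r54=110110 pc4: +16 =346
r55=110111 pc5: +32 =378
r56=111000 pc3: +8 =386
r57=111001 pc4: +16 =402
r58=111010 pc4: +16 =418
r59=111011 pc5: +32 =450
r60=111100 pc4: +16 =466
r61=111101 pc5: +32 =498
r62=111110 pc5: +32 =530
r63=111111 pc6: +64 =594
r64=1000000 pc1: +2 =596
r65=1000001 pc2: +4 =600
r66=1000010 pc2: +4 =604
r67=1000011 pc3: +8 =612
r68=1000100 pc2: +4 =616
r69=1000101 pc3: +8 =624
r70=1000110 pc3: +8 =632
r71=1000111 pc4: +16 =648
r72=1001000 pc2: +4 =652
r73=1001001 pc3: +8 =660
r74=1001010 pc3: +8 =668
r75=1001011 pc4: +16 =684
r76=1001100 pc3: +8 =692
r77=1001101 pc4: +16 =708
r78=1001110 pc4: +16 =724
r79=1001111 pc5: +32 =756
r80=1010000 pc2: +4 =760
r81=1010001 pc3: +8 =768

Answer: 768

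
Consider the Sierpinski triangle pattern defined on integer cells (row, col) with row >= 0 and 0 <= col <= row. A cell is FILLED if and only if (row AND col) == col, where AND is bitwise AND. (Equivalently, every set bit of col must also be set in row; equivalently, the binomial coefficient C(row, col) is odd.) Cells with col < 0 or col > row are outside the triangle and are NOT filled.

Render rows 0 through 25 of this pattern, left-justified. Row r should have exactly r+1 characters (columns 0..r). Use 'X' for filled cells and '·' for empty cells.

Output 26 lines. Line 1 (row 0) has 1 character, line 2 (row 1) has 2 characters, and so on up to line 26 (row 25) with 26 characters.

r0=0: X
r1=1: XX
r2=10: X·X
r3=11: XXXX
r4=100: X···X
r5=101: XX··XX
r6=110: X·X·X·X
r7=111: XXXXXXXX
r8=1000: X·······X
r9=1001: XX······XX
r10=1010: X·X·····X·X
r11=1011: XXXX····XXXX
r12=1100: X···X···X···X
r13=1101: XX··XX··XX··XX
r14=1110: X·X·X·X·X·X·X·X
r15=1111: XXXXXXXXXXXXXXXX
r16=10000: X···············X
r17=10001: XX··············XX
r18=10010: X·X·············X·X
r19=10011: XXXX············XXXX
r20=10100: X···X···········X···X
r21=10101: XX··XX··········XX··XX
r22=10110: X·X·X·X·········X·X·X·X
r23=10111: XXXXXXXX········XXXXXXXX
r24=11000: X·······X·······X·······X
r25=11001: XX······XX······XX······XX

Answer: X
XX
X·X
XXXX
X···X
XX··XX
X·X·X·X
XXXXXXXX
X·······X
XX······XX
X·X·····X·X
XXXX····XXXX
X···X···X···X
XX··XX··XX··XX
X·X·X·X·X·X·X·X
XXXXXXXXXXXXXXXX
X···············X
XX··············XX
X·X·············X·X
XXXX············XXXX
X···X···········X···X
XX··XX··········XX··XX
X·X·X·X·········X·X·X·X
XXXXXXXX········XXXXXXXX
X·······X·······X·······X
XX······XX······XX······XX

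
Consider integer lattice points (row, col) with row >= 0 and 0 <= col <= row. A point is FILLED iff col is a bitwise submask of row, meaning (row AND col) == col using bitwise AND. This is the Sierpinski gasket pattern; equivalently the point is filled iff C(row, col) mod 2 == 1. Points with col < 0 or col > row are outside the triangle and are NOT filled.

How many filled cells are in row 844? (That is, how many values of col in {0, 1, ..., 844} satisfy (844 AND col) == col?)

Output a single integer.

844 in binary = 1101001100
popcount(844) = number of 1-bits in 1101001100 = 5
A col c satisfies (844 AND c) == c iff every set bit of c is also set in 844; each of the 5 set bits of 844 can independently be on or off in c.
count = 2^5 = 32

Answer: 32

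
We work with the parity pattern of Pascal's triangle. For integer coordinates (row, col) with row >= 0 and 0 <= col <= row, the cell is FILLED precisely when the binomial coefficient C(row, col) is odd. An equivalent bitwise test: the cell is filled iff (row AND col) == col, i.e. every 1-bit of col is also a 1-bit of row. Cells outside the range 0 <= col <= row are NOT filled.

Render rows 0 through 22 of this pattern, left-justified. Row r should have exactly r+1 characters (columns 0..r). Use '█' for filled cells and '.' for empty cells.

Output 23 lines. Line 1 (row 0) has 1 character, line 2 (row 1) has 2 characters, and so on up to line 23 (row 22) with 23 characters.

r0=0: █
r1=1: ██
r2=10: █.█
r3=11: ████
r4=100: █...█
r5=101: ██..██
r6=110: █.█.█.█
r7=111: ████████
r8=1000: █.......█
r9=1001: ██......██
r10=1010: █.█.....█.█
r11=1011: ████....████
r12=1100: █...█...█...█
r13=1101: ██..██..██..██
r14=1110: █.█.█.█.█.█.█.█
r15=1111: ████████████████
r16=10000: █...............█
r17=10001: ██..............██
r18=10010: █.█.............█.█
r19=10011: ████............████
r20=10100: █...█...........█...█
r21=10101: ██..██..........██..██
r22=10110: █.█.█.█.........█.█.█.█

Answer: █
██
█.█
████
█...█
██..██
█.█.█.█
████████
█.......█
██......██
█.█.....█.█
████....████
█...█...█...█
██..██..██..██
█.█.█.█.█.█.█.█
████████████████
█...............█
██..............██
█.█.............█.█
████............████
█...█...........█...█
██..██..........██..██
█.█.█.█.........█.█.█.█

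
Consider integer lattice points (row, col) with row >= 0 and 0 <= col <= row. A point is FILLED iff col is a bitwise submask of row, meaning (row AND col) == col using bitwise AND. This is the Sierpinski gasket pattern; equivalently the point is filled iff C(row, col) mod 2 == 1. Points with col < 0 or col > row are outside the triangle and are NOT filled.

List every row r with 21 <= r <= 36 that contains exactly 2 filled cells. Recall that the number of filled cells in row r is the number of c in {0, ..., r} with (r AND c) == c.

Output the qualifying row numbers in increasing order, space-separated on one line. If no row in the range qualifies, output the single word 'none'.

Row r has 2^popcount(r) filled cells, so we need popcount(r) = log2(2) = 1.
Scan r = 21..36 and keep those with exactly 1 one-bits:
r=21=10101 popcount=3 -> skip
r=22=10110 popcount=3 -> skip
r=23=10111 popcount=4 -> skip
r=24=11000 popcount=2 -> skip
r=25=11001 popcount=3 -> skip
r=26=11010 popcount=3 -> skip
r=27=11011 popcount=4 -> skip
r=28=11100 popcount=3 -> skip
r=29=11101 popcount=4 -> skip
r=30=11110 popcount=4 -> skip
r=31=11111 popcount=5 -> skip
r=32=100000 popcount=1 -> KEEP
r=33=100001 popcount=2 -> skip
r=34=100010 popcount=2 -> skip
r=35=100011 popcount=3 -> skip
r=36=100100 popcount=2 -> skip
Kept rows: 32

Answer: 32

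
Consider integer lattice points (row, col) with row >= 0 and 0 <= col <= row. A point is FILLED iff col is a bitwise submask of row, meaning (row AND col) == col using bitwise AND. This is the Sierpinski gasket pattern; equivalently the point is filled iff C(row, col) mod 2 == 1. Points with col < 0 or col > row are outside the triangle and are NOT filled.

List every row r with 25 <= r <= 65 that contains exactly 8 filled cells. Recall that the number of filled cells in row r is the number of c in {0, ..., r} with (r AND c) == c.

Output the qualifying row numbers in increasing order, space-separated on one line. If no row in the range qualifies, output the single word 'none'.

Row r has 2^popcount(r) filled cells, so we need popcount(r) = log2(8) = 3.
Scan r = 25..65 and keep those with exactly 3 one-bits:
r=25=11001 popcount=3 -> KEEP
r=26=11010 popcount=3 -> KEEP
r=27=11011 popcount=4 -> skip
r=28=11100 popcount=3 -> KEEP
r=29=11101 popcount=4 -> skip
r=30=11110 popcount=4 -> skip
r=31=11111 popcount=5 -> skip
r=32=100000 popcount=1 -> skip
r=33=100001 popcount=2 -> skip
r=34=100010 popcount=2 -> skip
r=35=100011 popcount=3 -> KEEP
r=36=100100 popcount=2 -> skip
r=37=100101 popcount=3 -> KEEP
r=38=100110 popcount=3 -> KEEP
r=39=100111 popcount=4 -> skip
r=40=101000 popcount=2 -> skip
r=41=101001 popcount=3 -> KEEP
r=42=101010 popcount=3 -> KEEP
r=43=101011 popcount=4 -> skip
r=44=101100 popcount=3 -> KEEP
r=45=101101 popcount=4 -> skip
r=46=101110 popcount=4 -> skip
r=47=101111 popcount=5 -> skip
r=48=110000 popcount=2 -> skip
r=49=110001 popcount=3 -> KEEP
r=50=110010 popcount=3 -> KEEP
r=51=110011 popcount=4 -> skip
r=52=110100 popcount=3 -> KEEP
r=53=110101 popcount=4 -> skip
r=54=110110 popcount=4 -> skip
r=55=110111 popcount=5 -> skip
r=56=111000 popcount=3 -> KEEP
r=57=111001 popcount=4 -> skip
r=58=111010 popcount=4 -> skip
r=59=111011 popcount=5 -> skip
r=60=111100 popcount=4 -> skip
r=61=111101 popcount=5 -> skip
r=62=111110 popcount=5 -> skip
r=63=111111 popcount=6 -> skip
r=64=1000000 popcount=1 -> skip
r=65=1000001 popcount=2 -> skip
Kept rows: 25 26 28 35 37 38 41 42 44 49 50 52 56

Answer: 25 26 28 35 37 38 41 42 44 49 50 52 56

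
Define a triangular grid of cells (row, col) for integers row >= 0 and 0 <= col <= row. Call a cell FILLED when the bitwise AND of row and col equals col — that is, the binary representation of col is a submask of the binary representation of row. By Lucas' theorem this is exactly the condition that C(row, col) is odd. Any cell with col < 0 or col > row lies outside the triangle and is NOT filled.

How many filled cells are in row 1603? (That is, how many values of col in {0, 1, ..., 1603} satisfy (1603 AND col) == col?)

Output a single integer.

1603 in binary = 11001000011
popcount(1603) = number of 1-bits in 11001000011 = 5
A col c satisfies (1603 AND c) == c iff every set bit of c is also set in 1603; each of the 5 set bits of 1603 can independently be on or off in c.
count = 2^5 = 32

Answer: 32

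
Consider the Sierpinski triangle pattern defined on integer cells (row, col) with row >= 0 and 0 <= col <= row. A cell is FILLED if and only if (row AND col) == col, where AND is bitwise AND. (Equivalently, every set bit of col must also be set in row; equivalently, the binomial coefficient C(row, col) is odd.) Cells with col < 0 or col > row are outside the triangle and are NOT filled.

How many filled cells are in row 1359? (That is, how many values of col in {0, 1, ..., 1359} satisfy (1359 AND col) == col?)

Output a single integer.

Answer: 128

Derivation:
1359 in binary = 10101001111
popcount(1359) = number of 1-bits in 10101001111 = 7
A col c satisfies (1359 AND c) == c iff every set bit of c is also set in 1359; each of the 7 set bits of 1359 can independently be on or off in c.
count = 2^7 = 128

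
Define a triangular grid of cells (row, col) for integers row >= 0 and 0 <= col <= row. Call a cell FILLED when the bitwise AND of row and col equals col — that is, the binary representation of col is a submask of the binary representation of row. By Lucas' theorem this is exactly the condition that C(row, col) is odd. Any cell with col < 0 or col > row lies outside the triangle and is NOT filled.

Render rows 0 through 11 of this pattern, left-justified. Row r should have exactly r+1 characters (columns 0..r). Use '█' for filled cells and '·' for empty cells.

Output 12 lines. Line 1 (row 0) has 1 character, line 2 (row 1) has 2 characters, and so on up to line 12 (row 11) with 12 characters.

Answer: █
██
█·█
████
█···█
██··██
█·█·█·█
████████
█·······█
██······██
█·█·····█·█
████····████

Derivation:
r0=0: █
r1=1: ██
r2=10: █·█
r3=11: ████
r4=100: █···█
r5=101: ██··██
r6=110: █·█·█·█
r7=111: ████████
r8=1000: █·······█
r9=1001: ██······██
r10=1010: █·█·····█·█
r11=1011: ████····████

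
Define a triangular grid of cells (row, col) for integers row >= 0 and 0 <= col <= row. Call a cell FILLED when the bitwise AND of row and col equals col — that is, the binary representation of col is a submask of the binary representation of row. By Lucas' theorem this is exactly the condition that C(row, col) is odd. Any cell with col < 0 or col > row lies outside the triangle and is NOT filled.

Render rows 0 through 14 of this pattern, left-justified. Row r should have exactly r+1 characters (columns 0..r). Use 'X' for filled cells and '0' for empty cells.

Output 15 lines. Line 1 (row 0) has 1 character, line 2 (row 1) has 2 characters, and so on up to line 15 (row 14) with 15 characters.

r0=0: X
r1=1: XX
r2=10: X0X
r3=11: XXXX
r4=100: X000X
r5=101: XX00XX
r6=110: X0X0X0X
r7=111: XXXXXXXX
r8=1000: X0000000X
r9=1001: XX000000XX
r10=1010: X0X00000X0X
r11=1011: XXXX0000XXXX
r12=1100: X000X000X000X
r13=1101: XX00XX00XX00XX
r14=1110: X0X0X0X0X0X0X0X

Answer: X
XX
X0X
XXXX
X000X
XX00XX
X0X0X0X
XXXXXXXX
X0000000X
XX000000XX
X0X00000X0X
XXXX0000XXXX
X000X000X000X
XX00XX00XX00XX
X0X0X0X0X0X0X0X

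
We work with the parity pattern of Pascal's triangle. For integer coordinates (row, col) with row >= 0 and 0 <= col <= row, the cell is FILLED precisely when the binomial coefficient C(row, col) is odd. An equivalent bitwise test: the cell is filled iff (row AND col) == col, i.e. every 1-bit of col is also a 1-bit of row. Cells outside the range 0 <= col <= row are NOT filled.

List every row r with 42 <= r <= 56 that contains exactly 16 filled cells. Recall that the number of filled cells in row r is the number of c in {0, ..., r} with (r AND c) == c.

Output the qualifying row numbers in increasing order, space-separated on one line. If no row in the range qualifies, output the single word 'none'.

Row r has 2^popcount(r) filled cells, so we need popcount(r) = log2(16) = 4.
Scan r = 42..56 and keep those with exactly 4 one-bits:
r=42=101010 popcount=3 -> skip
r=43=101011 popcount=4 -> KEEP
r=44=101100 popcount=3 -> skip
r=45=101101 popcount=4 -> KEEP
r=46=101110 popcount=4 -> KEEP
r=47=101111 popcount=5 -> skip
r=48=110000 popcount=2 -> skip
r=49=110001 popcount=3 -> skip
r=50=110010 popcount=3 -> skip
r=51=110011 popcount=4 -> KEEP
r=52=110100 popcount=3 -> skip
r=53=110101 popcount=4 -> KEEP
r=54=110110 popcount=4 -> KEEP
r=55=110111 popcount=5 -> skip
r=56=111000 popcount=3 -> skip
Kept rows: 43 45 46 51 53 54

Answer: 43 45 46 51 53 54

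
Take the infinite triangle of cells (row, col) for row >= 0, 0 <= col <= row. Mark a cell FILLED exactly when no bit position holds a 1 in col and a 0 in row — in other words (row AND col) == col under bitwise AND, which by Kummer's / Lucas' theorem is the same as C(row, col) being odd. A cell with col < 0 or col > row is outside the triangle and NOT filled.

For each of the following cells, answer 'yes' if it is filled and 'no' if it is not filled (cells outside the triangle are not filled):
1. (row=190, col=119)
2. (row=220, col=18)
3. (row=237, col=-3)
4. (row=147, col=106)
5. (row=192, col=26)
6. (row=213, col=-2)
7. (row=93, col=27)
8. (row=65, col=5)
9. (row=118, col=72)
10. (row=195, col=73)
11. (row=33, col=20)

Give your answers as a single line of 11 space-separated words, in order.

Answer: no no no no no no no no no no no

Derivation:
(190,119): row=0b10111110, col=0b1110111, row AND col = 0b110110 = 54; 54 != 119 -> empty
(220,18): row=0b11011100, col=0b10010, row AND col = 0b10000 = 16; 16 != 18 -> empty
(237,-3): col outside [0, 237] -> not filled
(147,106): row=0b10010011, col=0b1101010, row AND col = 0b10 = 2; 2 != 106 -> empty
(192,26): row=0b11000000, col=0b11010, row AND col = 0b0 = 0; 0 != 26 -> empty
(213,-2): col outside [0, 213] -> not filled
(93,27): row=0b1011101, col=0b11011, row AND col = 0b11001 = 25; 25 != 27 -> empty
(65,5): row=0b1000001, col=0b101, row AND col = 0b1 = 1; 1 != 5 -> empty
(118,72): row=0b1110110, col=0b1001000, row AND col = 0b1000000 = 64; 64 != 72 -> empty
(195,73): row=0b11000011, col=0b1001001, row AND col = 0b1000001 = 65; 65 != 73 -> empty
(33,20): row=0b100001, col=0b10100, row AND col = 0b0 = 0; 0 != 20 -> empty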